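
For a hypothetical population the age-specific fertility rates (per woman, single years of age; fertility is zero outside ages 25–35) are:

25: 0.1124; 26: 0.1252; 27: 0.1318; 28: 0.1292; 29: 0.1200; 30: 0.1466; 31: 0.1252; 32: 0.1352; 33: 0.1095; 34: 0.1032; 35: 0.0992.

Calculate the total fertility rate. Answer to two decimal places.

Sum of ASFRs = 0.1124 + 0.1252 + 0.1318 + 0.1292 + 0.1200 + 0.1466 + 0.1252 + 0.1352 + 0.1095 + 0.1032 + 0.0992 = 1.3375
TFR = 1.3375

1.34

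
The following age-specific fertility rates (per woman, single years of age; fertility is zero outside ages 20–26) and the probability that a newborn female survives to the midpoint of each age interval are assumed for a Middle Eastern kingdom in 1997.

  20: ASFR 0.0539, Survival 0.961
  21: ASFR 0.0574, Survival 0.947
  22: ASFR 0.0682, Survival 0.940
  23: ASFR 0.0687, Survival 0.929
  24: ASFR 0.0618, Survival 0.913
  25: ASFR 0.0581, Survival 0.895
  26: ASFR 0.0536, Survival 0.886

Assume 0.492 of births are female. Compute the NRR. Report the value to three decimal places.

Proportion female at birth = 0.492.
Each age group contributes 1 × ASFR × survival:
  20: 1 × 0.0539 × 0.961 = 0.05180
  21: 1 × 0.0574 × 0.947 = 0.05436
  22: 1 × 0.0682 × 0.940 = 0.06411
  23: 1 × 0.0687 × 0.929 = 0.06382
  24: 1 × 0.0618 × 0.913 = 0.05642
  25: 1 × 0.0581 × 0.895 = 0.05200
  26: 1 × 0.0536 × 0.886 = 0.04749
Sum = 0.39000
NRR = 0.492 × 0.39000 = 0.19188
NRR < 1, so the cohort does not fully replace itself.

0.192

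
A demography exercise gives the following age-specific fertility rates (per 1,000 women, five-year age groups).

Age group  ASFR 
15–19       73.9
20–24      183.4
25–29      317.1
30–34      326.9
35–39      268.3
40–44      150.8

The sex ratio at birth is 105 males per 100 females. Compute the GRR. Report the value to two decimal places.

3.22

Proportion female at birth = 100 / (100 + 105) = 0.48780.
Sum of ASFRs = 73.9 + 183.4 + 317.1 + 326.9 + 268.3 + 150.8 = 1320.4
TFR = 5 × 1320.4 / 1000 = 6.602
GRR = 0.48780 × 6.602 = 3.22046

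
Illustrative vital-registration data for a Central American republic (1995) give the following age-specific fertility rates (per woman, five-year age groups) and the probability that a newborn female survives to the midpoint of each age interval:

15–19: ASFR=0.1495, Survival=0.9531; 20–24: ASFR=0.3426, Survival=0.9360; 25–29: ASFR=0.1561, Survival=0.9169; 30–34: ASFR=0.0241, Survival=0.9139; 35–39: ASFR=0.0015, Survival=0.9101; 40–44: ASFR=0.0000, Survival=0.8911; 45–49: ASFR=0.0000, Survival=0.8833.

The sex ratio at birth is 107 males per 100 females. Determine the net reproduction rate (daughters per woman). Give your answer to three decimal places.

Proportion female at birth = 100 / (100 + 107) = 0.48309.
Weighting each age-specific rate by interval width and survival:
  15–19: 5 × 0.1495 × 0.9531 = 0.71244
  20–24: 5 × 0.3426 × 0.9360 = 1.60337
  25–29: 5 × 0.1561 × 0.9169 = 0.71564
  30–34: 5 × 0.0241 × 0.9139 = 0.11012
  35–39: 5 × 0.0015 × 0.9101 = 0.00683
  40–44: 5 × 0.0000 × 0.8911 = 0.00000
  45–49: 5 × 0.0000 × 0.8833 = 0.00000
Sum = 3.14840
NRR = 0.48309 × 3.14840 = 1.52096
NRR > 1, so each generation more than replaces itself.

1.521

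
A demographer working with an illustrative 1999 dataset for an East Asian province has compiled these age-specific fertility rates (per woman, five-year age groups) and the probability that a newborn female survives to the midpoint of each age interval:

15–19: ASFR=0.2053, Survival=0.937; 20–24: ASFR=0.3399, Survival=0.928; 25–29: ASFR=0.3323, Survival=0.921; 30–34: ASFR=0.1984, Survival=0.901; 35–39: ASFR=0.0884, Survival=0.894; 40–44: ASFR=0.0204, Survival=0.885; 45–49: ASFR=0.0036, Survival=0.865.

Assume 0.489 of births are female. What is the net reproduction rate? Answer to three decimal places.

2.672

Proportion female at birth = 0.489.
Each age group contributes 5 × ASFR × survival:
  15–19: 5 × 0.2053 × 0.937 = 0.96183
  20–24: 5 × 0.3399 × 0.928 = 1.57714
  25–29: 5 × 0.3323 × 0.921 = 1.53024
  30–34: 5 × 0.1984 × 0.901 = 0.89379
  35–39: 5 × 0.0884 × 0.894 = 0.39515
  40–44: 5 × 0.0204 × 0.885 = 0.09027
  45–49: 5 × 0.0036 × 0.865 = 0.01557
Sum = 5.46399
NRR = 0.489 × 5.46399 = 2.67189
NRR > 1, so each generation more than replaces itself.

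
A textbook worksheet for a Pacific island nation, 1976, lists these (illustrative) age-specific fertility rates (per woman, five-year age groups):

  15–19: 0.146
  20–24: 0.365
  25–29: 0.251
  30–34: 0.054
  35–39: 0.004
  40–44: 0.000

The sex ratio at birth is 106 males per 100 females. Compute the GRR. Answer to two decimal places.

1.99

Proportion female at birth = 100 / (100 + 106) = 0.48544.
Sum of ASFRs = 0.146 + 0.365 + 0.251 + 0.054 + 0.004 + 0.000 = 0.820
TFR = 5 × 0.820 = 4.1
GRR = 0.48544 × 4.1 = 1.99030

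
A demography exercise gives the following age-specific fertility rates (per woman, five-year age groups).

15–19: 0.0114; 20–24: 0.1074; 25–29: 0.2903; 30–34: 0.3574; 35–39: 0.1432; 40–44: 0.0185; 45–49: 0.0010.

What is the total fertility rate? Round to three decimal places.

4.646

Sum of ASFRs = 0.0114 + 0.1074 + 0.2903 + 0.3574 + 0.1432 + 0.0185 + 0.0010 = 0.9292
TFR = 5 × 0.9292 = 4.646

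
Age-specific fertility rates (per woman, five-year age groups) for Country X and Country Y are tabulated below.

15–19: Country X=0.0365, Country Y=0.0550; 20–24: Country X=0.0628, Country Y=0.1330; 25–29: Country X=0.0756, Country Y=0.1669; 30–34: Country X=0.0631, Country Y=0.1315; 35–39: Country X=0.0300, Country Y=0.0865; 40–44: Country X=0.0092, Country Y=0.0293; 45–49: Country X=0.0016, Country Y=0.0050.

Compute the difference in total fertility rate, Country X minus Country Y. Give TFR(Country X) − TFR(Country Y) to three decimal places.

Country X:
  Sum of ASFRs = 0.0365 + 0.0628 + 0.0756 + 0.0631 + 0.0300 + 0.0092 + 0.0016 = 0.2788
  TFR = 5 × 0.2788 = 1.394
Country Y:
  Sum of ASFRs = 0.0550 + 0.1330 + 0.1669 + 0.1315 + 0.0865 + 0.0293 + 0.0050 = 0.6072
  TFR = 5 × 0.6072 = 3.036
Difference = 1.394 − 3.036 = -1.642

-1.642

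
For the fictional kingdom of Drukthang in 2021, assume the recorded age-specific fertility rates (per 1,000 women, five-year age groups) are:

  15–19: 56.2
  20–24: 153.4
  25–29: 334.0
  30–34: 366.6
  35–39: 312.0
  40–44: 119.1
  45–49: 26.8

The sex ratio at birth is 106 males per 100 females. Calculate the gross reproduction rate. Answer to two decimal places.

Proportion female at birth = 100 / (100 + 106) = 0.48544.
Sum of ASFRs = 56.2 + 153.4 + 334.0 + 366.6 + 312.0 + 119.1 + 26.8 = 1368.1
TFR = 5 × 1368.1 / 1000 = 6.8405
GRR = 0.48544 × 6.8405 = 3.32065

3.32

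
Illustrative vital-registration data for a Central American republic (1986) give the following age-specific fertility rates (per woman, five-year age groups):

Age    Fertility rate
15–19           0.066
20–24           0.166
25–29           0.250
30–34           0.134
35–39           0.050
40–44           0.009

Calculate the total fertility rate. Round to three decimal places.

3.375

Sum of ASFRs = 0.066 + 0.166 + 0.250 + 0.134 + 0.050 + 0.009 = 0.675
TFR = 5 × 0.675 = 3.375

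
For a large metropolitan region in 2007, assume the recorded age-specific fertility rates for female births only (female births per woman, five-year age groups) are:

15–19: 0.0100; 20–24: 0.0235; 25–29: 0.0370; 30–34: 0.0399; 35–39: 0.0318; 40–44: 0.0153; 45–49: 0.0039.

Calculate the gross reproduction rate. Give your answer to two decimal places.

0.81

Sum of female ASFRs = 0.0100 + 0.0235 + 0.0370 + 0.0399 + 0.0318 + 0.0153 + 0.0039 = 0.1614
GRR = 5 × 0.1614 = 0.807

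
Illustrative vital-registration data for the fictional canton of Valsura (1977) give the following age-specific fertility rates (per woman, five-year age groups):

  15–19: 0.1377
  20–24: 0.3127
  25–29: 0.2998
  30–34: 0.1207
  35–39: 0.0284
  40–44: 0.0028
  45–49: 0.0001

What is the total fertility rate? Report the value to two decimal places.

Sum of ASFRs = 0.1377 + 0.3127 + 0.2998 + 0.1207 + 0.0284 + 0.0028 + 0.0001 = 0.9022
TFR = 5 × 0.9022 = 4.511

4.51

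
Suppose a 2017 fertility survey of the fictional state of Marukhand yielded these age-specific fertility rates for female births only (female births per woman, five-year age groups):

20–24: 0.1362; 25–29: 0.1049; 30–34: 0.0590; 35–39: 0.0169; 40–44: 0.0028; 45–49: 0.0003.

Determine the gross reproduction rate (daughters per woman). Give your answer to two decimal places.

1.60

Sum of female ASFRs = 0.1362 + 0.1049 + 0.0590 + 0.0169 + 0.0028 + 0.0003 = 0.3201
GRR = 5 × 0.3201 = 1.6005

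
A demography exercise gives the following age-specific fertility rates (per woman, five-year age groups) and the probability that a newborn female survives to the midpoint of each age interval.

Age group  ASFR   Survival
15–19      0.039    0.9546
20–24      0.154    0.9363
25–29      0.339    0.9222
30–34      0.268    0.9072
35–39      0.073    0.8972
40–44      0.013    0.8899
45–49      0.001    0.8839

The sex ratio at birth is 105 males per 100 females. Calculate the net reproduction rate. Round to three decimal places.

1.988

Proportion female at birth = 100 / (100 + 105) = 0.48780.
Each age group contributes 5 × ASFR × survival:
  15–19: 5 × 0.039 × 0.9546 = 0.18615
  20–24: 5 × 0.154 × 0.9363 = 0.72095
  25–29: 5 × 0.339 × 0.9222 = 1.56313
  30–34: 5 × 0.268 × 0.9072 = 1.21565
  35–39: 5 × 0.073 × 0.8972 = 0.32748
  40–44: 5 × 0.013 × 0.8899 = 0.05784
  45–49: 5 × 0.001 × 0.8839 = 0.00442
Sum = 4.07562
NRR = 0.48780 × 4.07562 = 1.98809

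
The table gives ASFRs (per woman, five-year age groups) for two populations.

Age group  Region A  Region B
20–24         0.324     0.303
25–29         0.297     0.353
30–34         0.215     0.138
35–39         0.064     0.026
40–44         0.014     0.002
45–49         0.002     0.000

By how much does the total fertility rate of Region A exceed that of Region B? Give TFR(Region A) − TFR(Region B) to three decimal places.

0.470

Region A:
  Sum of ASFRs = 0.324 + 0.297 + 0.215 + 0.064 + 0.014 + 0.002 = 0.916
  TFR = 5 × 0.916 = 4.58
Region B:
  Sum of ASFRs = 0.303 + 0.353 + 0.138 + 0.026 + 0.002 + 0.000 = 0.822
  TFR = 5 × 0.822 = 4.11
Difference = 4.58 − 4.11 = 0.47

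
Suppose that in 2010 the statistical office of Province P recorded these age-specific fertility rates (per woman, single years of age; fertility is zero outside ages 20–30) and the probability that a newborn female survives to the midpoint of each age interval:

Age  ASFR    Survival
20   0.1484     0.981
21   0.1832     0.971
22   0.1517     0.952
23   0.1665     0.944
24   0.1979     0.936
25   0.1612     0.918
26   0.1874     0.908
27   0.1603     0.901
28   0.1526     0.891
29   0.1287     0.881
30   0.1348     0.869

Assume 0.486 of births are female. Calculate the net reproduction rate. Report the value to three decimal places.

0.797

Proportion female at birth = 0.486.
Survival-weighted fertility by age (1·fₓ·Sₓ):
  20: 1 × 0.1484 × 0.981 = 0.14558
  21: 1 × 0.1832 × 0.971 = 0.17789
  22: 1 × 0.1517 × 0.952 = 0.14442
  23: 1 × 0.1665 × 0.944 = 0.15718
  24: 1 × 0.1979 × 0.936 = 0.18523
  25: 1 × 0.1612 × 0.918 = 0.14798
  26: 1 × 0.1874 × 0.908 = 0.17016
  27: 1 × 0.1603 × 0.901 = 0.14443
  28: 1 × 0.1526 × 0.891 = 0.13597
  29: 1 × 0.1287 × 0.881 = 0.11338
  30: 1 × 0.1348 × 0.869 = 0.11714
Sum = 1.63936
NRR = 0.486 × 1.63936 = 0.79673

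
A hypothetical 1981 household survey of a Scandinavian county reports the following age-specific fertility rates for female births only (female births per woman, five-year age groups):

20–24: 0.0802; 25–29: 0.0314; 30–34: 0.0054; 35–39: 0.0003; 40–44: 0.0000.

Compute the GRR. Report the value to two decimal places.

Sum of female ASFRs = 0.0802 + 0.0314 + 0.0054 + 0.0003 + 0.0000 = 0.1173
GRR = 5 × 0.1173 = 0.5865

0.59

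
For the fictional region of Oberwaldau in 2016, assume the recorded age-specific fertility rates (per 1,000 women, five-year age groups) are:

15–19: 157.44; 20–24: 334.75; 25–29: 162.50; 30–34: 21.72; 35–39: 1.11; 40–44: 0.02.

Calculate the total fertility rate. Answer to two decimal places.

Sum of ASFRs = 157.44 + 334.75 + 162.50 + 21.72 + 1.11 + 0.02 = 677.54
TFR = 5 × 677.54 / 1000 = 3.3877

3.39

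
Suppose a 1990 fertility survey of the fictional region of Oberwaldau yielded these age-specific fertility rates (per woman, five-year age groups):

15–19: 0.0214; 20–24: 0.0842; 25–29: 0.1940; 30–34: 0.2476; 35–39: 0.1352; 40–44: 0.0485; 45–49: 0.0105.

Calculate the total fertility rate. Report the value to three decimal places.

Sum of ASFRs = 0.0214 + 0.0842 + 0.1940 + 0.2476 + 0.1352 + 0.0485 + 0.0105 = 0.7414
TFR = 5 × 0.7414 = 3.707

3.707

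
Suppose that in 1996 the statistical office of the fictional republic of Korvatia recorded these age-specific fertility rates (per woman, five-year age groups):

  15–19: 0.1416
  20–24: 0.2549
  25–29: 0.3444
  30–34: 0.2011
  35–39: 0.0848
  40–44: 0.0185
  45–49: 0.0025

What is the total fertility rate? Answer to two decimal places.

5.24

Sum of ASFRs = 0.1416 + 0.2549 + 0.3444 + 0.2011 + 0.0848 + 0.0185 + 0.0025 = 1.0478
TFR = 5 × 1.0478 = 5.239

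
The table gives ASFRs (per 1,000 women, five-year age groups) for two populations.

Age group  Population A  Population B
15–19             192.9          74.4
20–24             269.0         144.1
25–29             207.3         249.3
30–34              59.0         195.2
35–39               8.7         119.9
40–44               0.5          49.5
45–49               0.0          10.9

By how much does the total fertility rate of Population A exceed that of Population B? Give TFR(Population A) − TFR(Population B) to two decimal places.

Population A:
  Sum of ASFRs = 192.9 + 269.0 + 207.3 + 59.0 + 8.7 + 0.5 + 0.0 = 737.4
  TFR = 5 × 737.4 / 1000 = 3.687
Population B:
  Sum of ASFRs = 74.4 + 144.1 + 249.3 + 195.2 + 119.9 + 49.5 + 10.9 = 843.3
  TFR = 5 × 843.3 / 1000 = 4.2165
Difference = 3.687 − 4.2165 = -0.5295

-0.53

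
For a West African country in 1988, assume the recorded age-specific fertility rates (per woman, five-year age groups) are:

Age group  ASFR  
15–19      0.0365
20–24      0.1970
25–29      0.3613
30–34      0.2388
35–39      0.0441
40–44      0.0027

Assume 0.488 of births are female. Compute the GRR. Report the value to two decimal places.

Proportion female at birth = 0.488.
Sum of ASFRs = 0.0365 + 0.1970 + 0.3613 + 0.2388 + 0.0441 + 0.0027 = 0.8804
TFR = 5 × 0.8804 = 4.402
GRR = 0.488 × 4.402 = 2.14818

2.15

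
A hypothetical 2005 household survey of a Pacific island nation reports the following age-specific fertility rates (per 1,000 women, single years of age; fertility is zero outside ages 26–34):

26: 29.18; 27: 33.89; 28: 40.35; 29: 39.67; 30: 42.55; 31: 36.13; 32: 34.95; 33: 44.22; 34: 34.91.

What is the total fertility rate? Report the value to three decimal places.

0.336

Sum of ASFRs = 29.18 + 33.89 + 40.35 + 39.67 + 42.55 + 36.13 + 34.95 + 44.22 + 34.91 = 335.85
TFR = 335.85 / 1000 = 0.33585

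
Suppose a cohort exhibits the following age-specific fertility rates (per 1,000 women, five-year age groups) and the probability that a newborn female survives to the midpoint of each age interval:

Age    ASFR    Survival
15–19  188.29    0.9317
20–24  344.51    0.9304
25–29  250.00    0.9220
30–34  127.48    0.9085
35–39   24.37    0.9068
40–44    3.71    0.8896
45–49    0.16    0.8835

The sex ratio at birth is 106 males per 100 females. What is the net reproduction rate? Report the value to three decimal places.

Proportion female at birth = 100 / (100 + 106) = 0.48544.
Weighting each age-specific rate by interval width and survival:
  15–19: 5 × 188.29/1000 × 0.9317 = 0.87715
  20–24: 5 × 344.51/1000 × 0.9304 = 1.60266
  25–29: 5 × 250.00/1000 × 0.9220 = 1.15250
  30–34: 5 × 127.48/1000 × 0.9085 = 0.57908
  35–39: 5 × 24.37/1000 × 0.9068 = 0.11049
  40–44: 5 × 3.71/1000 × 0.8896 = 0.01650
  45–49: 5 × 0.16/1000 × 0.8835 = 0.00071
Sum = 4.33909
NRR = 0.48544 × 4.33909 = 2.10637

2.106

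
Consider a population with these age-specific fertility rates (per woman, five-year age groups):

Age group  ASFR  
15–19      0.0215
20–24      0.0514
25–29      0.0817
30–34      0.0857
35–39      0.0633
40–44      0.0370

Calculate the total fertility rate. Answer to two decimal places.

1.70

Sum of ASFRs = 0.0215 + 0.0514 + 0.0817 + 0.0857 + 0.0633 + 0.0370 = 0.3406
TFR = 5 × 0.3406 = 1.703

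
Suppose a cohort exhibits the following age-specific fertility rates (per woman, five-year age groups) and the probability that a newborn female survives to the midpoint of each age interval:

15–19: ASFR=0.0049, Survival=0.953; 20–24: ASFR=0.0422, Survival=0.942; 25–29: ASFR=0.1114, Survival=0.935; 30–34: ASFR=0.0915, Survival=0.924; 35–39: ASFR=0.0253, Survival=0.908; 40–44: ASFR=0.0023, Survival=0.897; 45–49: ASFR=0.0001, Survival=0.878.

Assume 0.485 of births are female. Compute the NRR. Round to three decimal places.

Proportion female at birth = 0.485.
Each age group contributes 5 × ASFR × survival:
  15–19: 5 × 0.0049 × 0.953 = 0.02335
  20–24: 5 × 0.0422 × 0.942 = 0.19876
  25–29: 5 × 0.1114 × 0.935 = 0.52080
  30–34: 5 × 0.0915 × 0.924 = 0.42273
  35–39: 5 × 0.0253 × 0.908 = 0.11486
  40–44: 5 × 0.0023 × 0.897 = 0.01032
  45–49: 5 × 0.0001 × 0.878 = 0.00044
Sum = 1.29126
NRR = 0.485 × 1.29126 = 0.62626

0.626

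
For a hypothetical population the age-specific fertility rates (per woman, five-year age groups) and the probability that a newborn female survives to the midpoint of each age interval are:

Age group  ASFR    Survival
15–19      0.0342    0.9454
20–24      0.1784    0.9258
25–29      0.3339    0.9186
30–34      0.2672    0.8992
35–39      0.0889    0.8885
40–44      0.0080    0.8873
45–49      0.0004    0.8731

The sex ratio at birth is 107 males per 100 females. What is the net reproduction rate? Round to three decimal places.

Proportion female at birth = 100 / (100 + 107) = 0.48309.
Per-age-group product (5 × ASFR × survival probability):
  15–19: 5 × 0.0342 × 0.9454 = 0.16166
  20–24: 5 × 0.1784 × 0.9258 = 0.82581
  25–29: 5 × 0.3339 × 0.9186 = 1.53360
  30–34: 5 × 0.2672 × 0.8992 = 1.20133
  35–39: 5 × 0.0889 × 0.8885 = 0.39494
  40–44: 5 × 0.0080 × 0.8873 = 0.03549
  45–49: 5 × 0.0004 × 0.8731 = 0.00175
Sum = 4.15458
NRR = 0.48309 × 4.15458 = 2.00704
An NRR exceeding 1 indicates intrinsic growth under these rates.

2.007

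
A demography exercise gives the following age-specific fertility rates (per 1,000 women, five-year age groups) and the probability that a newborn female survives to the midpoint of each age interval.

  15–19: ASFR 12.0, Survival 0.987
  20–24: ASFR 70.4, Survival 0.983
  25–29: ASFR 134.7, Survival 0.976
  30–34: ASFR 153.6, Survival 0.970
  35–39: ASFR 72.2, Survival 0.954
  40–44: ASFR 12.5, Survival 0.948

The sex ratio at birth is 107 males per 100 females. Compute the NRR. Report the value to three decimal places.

1.068

Proportion female at birth = 100 / (100 + 107) = 0.48309.
Survival-weighted fertility by age (5·fₓ·Sₓ):
  15–19: 5 × 12.0/1000 × 0.987 = 0.05922
  20–24: 5 × 70.4/1000 × 0.983 = 0.34602
  25–29: 5 × 134.7/1000 × 0.976 = 0.65734
  30–34: 5 × 153.6/1000 × 0.970 = 0.74496
  35–39: 5 × 72.2/1000 × 0.954 = 0.34439
  40–44: 5 × 12.5/1000 × 0.948 = 0.05925
Sum = 2.21118
NRR = 0.48309 × 2.21118 = 1.06820
NRR > 1, so each generation more than replaces itself.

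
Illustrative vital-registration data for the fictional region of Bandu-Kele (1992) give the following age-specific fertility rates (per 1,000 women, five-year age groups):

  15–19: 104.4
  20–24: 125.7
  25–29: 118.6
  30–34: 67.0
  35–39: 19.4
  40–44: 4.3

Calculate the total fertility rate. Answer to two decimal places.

Sum of ASFRs = 104.4 + 125.7 + 118.6 + 67.0 + 19.4 + 4.3 = 439.4
TFR = 5 × 439.4 / 1000 = 2.197

2.20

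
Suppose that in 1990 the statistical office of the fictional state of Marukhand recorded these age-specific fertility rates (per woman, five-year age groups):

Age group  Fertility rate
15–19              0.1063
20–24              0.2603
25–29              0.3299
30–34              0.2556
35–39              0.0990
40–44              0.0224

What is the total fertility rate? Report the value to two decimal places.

Sum of ASFRs = 0.1063 + 0.2603 + 0.3299 + 0.2556 + 0.0990 + 0.0224 = 1.0735
TFR = 5 × 1.0735 = 5.3675

5.37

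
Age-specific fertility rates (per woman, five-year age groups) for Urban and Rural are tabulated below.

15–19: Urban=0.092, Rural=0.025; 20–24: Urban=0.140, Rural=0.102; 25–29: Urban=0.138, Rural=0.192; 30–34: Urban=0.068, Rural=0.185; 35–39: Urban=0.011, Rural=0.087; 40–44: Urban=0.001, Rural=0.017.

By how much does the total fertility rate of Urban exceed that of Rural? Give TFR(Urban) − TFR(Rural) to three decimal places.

Urban:
  Sum of ASFRs = 0.092 + 0.140 + 0.138 + 0.068 + 0.011 + 0.001 = 0.450
  TFR = 5 × 0.450 = 2.25
Rural:
  Sum of ASFRs = 0.025 + 0.102 + 0.192 + 0.185 + 0.087 + 0.017 = 0.608
  TFR = 5 × 0.608 = 3.04
Difference = 2.25 − 3.04 = -0.79

-0.790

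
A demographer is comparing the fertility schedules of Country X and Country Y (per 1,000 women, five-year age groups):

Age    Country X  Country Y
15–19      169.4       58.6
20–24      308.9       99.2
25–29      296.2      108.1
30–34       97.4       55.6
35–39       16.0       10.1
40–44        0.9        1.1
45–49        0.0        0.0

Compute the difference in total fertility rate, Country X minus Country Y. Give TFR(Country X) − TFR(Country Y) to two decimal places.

Country X:
  Sum of ASFRs = 169.4 + 308.9 + 296.2 + 97.4 + 16.0 + 0.9 + 0.0 = 888.8
  TFR = 5 × 888.8 / 1000 = 4.444
Country Y:
  Sum of ASFRs = 58.6 + 99.2 + 108.1 + 55.6 + 10.1 + 1.1 + 0.0 = 332.7
  TFR = 5 × 332.7 / 1000 = 1.6635
Difference = 4.444 − 1.6635 = 2.7805

2.78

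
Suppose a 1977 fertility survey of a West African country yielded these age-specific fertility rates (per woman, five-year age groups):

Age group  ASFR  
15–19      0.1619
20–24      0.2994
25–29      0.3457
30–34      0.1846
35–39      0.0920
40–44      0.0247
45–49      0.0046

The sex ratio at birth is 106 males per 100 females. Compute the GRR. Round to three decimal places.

2.701

Proportion female at birth = 100 / (100 + 106) = 0.48544.
Sum of ASFRs = 0.1619 + 0.2994 + 0.3457 + 0.1846 + 0.0920 + 0.0247 + 0.0046 = 1.1129
TFR = 5 × 1.1129 = 5.5645
GRR = 0.48544 × 5.5645 = 2.70123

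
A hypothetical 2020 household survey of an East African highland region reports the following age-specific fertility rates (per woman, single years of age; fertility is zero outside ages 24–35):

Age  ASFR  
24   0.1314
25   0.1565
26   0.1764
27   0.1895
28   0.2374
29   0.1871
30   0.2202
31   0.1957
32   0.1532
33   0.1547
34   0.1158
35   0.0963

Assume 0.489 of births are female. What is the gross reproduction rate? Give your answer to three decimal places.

Proportion female at birth = 0.489.
Sum of ASFRs = 0.1314 + 0.1565 + 0.1764 + 0.1895 + 0.2374 + 0.1871 + 0.2202 + 0.1957 + 0.1532 + 0.1547 + 0.1158 + 0.0963 = 2.0142
TFR = 2.0142
GRR = 0.489 × 2.0142 = 0.98494

0.985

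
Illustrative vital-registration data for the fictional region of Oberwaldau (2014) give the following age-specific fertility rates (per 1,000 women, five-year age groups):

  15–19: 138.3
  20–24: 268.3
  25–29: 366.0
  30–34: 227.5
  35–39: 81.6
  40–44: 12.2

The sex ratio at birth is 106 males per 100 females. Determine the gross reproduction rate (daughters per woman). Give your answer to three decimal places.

Proportion female at birth = 100 / (100 + 106) = 0.48544.
Sum of ASFRs = 138.3 + 268.3 + 366.0 + 227.5 + 81.6 + 12.2 = 1093.9
TFR = 5 × 1093.9 / 1000 = 5.4695
GRR = 0.48544 × 5.4695 = 2.65511

2.655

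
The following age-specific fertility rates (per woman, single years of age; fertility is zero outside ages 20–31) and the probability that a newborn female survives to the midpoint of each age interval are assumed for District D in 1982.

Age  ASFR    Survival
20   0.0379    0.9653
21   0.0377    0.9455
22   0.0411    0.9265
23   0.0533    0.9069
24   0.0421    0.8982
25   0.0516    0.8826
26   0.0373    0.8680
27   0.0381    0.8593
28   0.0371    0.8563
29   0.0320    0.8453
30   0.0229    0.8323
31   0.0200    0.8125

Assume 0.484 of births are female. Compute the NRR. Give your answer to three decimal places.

Proportion female at birth = 0.484.
Each age group contributes 1 × ASFR × survival:
  20: 1 × 0.0379 × 0.9653 = 0.03658
  21: 1 × 0.0377 × 0.9455 = 0.03565
  22: 1 × 0.0411 × 0.9265 = 0.03808
  23: 1 × 0.0533 × 0.9069 = 0.04834
  24: 1 × 0.0421 × 0.8982 = 0.03781
  25: 1 × 0.0516 × 0.8826 = 0.04554
  26: 1 × 0.0373 × 0.8680 = 0.03238
  27: 1 × 0.0381 × 0.8593 = 0.03274
  28: 1 × 0.0371 × 0.8563 = 0.03177
  29: 1 × 0.0320 × 0.8453 = 0.02705
  30: 1 × 0.0229 × 0.8323 = 0.01906
  31: 1 × 0.0200 × 0.8125 = 0.01625
Sum = 0.40125
NRR = 0.484 × 0.40125 = 0.19421
NRR < 1, so the cohort does not fully replace itself.

0.194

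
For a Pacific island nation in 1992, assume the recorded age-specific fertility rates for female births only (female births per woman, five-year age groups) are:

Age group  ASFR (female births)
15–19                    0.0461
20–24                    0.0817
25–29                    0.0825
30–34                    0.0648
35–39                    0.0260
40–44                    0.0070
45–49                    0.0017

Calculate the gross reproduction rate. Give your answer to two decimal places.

Sum of female ASFRs = 0.0461 + 0.0817 + 0.0825 + 0.0648 + 0.0260 + 0.0070 + 0.0017 = 0.3098
GRR = 5 × 0.3098 = 1.549

1.55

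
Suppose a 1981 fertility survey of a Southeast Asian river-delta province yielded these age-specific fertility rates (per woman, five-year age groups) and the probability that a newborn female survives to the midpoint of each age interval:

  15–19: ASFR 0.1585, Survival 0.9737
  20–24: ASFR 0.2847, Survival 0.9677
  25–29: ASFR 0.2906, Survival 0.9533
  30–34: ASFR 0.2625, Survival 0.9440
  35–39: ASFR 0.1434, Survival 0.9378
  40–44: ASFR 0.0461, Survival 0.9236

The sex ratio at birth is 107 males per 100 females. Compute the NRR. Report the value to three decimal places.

2.734

Proportion female at birth = 100 / (100 + 107) = 0.48309.
Each age group contributes 5 × ASFR × survival:
  15–19: 5 × 0.1585 × 0.9737 = 0.77166
  20–24: 5 × 0.2847 × 0.9677 = 1.37752
  25–29: 5 × 0.2906 × 0.9533 = 1.38514
  30–34: 5 × 0.2625 × 0.9440 = 1.23900
  35–39: 5 × 0.1434 × 0.9378 = 0.67240
  40–44: 5 × 0.0461 × 0.9236 = 0.21289
Sum = 5.65861
NRR = 0.48309 × 5.65861 = 2.73362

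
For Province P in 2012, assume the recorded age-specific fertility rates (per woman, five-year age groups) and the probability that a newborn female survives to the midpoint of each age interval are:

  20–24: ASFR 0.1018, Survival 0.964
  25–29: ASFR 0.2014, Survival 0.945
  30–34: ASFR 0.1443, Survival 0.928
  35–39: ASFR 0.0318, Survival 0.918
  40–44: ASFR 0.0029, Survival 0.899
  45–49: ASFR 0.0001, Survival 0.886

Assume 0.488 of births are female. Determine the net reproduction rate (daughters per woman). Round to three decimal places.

1.108

Proportion female at birth = 0.488.
Weighting each age-specific rate by interval width and survival:
  20–24: 5 × 0.1018 × 0.964 = 0.49068
  25–29: 5 × 0.2014 × 0.945 = 0.95162
  30–34: 5 × 0.1443 × 0.928 = 0.66955
  35–39: 5 × 0.0318 × 0.918 = 0.14596
  40–44: 5 × 0.0029 × 0.899 = 0.01304
  45–49: 5 × 0.0001 × 0.886 = 0.00044
Sum = 2.27129
NRR = 0.488 × 2.27129 = 1.10839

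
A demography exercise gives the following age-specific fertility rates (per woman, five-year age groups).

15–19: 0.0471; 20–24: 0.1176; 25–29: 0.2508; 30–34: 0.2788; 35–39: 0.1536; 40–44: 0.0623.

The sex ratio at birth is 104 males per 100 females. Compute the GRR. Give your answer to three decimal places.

Proportion female at birth = 100 / (100 + 104) = 0.49020.
Sum of ASFRs = 0.0471 + 0.1176 + 0.2508 + 0.2788 + 0.1536 + 0.0623 = 0.9102
TFR = 5 × 0.9102 = 4.551
GRR = 0.49020 × 4.551 = 2.23090

2.231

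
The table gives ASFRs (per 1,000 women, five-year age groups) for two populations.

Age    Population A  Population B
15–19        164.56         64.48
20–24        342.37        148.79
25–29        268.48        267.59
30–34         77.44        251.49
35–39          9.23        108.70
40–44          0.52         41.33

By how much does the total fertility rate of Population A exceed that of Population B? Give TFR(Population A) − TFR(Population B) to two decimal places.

-0.10

Population A:
  Sum of ASFRs = 164.56 + 342.37 + 268.48 + 77.44 + 9.23 + 0.52 = 862.60
  TFR = 5 × 862.60 / 1000 = 4.313
Population B:
  Sum of ASFRs = 64.48 + 148.79 + 267.59 + 251.49 + 108.70 + 41.33 = 882.38
  TFR = 5 × 882.38 / 1000 = 4.4119
Difference = 4.313 − 4.4119 = -0.0989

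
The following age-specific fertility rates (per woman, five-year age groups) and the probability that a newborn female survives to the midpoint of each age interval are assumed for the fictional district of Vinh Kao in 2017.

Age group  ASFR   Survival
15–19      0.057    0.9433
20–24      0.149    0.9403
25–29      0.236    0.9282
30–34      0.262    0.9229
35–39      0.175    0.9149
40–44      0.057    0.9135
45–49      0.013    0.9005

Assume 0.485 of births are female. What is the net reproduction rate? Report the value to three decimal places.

Proportion female at birth = 0.485.
Survival-weighted fertility by age (5·fₓ·Sₓ):
  15–19: 5 × 0.057 × 0.9433 = 0.26884
  20–24: 5 × 0.149 × 0.9403 = 0.70052
  25–29: 5 × 0.236 × 0.9282 = 1.09528
  30–34: 5 × 0.262 × 0.9229 = 1.20900
  35–39: 5 × 0.175 × 0.9149 = 0.80054
  40–44: 5 × 0.057 × 0.9135 = 0.26035
  45–49: 5 × 0.013 × 0.9005 = 0.05853
Sum = 4.39306
NRR = 0.485 × 4.39306 = 2.13063
With NRR above 1 the population is above replacement fertility.

2.131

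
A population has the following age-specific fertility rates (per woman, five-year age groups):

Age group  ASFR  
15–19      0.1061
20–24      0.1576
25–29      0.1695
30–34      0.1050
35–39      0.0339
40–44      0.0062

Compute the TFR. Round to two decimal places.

Sum of ASFRs = 0.1061 + 0.1576 + 0.1695 + 0.1050 + 0.0339 + 0.0062 = 0.5783
TFR = 5 × 0.5783 = 2.8915

2.89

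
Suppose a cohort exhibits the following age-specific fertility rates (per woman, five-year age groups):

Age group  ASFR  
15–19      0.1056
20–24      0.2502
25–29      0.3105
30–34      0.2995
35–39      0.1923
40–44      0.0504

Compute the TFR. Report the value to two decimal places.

Sum of ASFRs = 0.1056 + 0.2502 + 0.3105 + 0.2995 + 0.1923 + 0.0504 = 1.2085
TFR = 5 × 1.2085 = 6.0425

6.04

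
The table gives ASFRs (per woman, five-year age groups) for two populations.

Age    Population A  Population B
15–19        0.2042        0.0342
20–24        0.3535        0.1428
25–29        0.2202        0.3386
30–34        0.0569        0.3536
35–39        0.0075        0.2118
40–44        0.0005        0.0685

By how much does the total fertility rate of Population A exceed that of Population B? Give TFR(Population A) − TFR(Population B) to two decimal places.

Population A:
  Sum of ASFRs = 0.2042 + 0.3535 + 0.2202 + 0.0569 + 0.0075 + 0.0005 = 0.8428
  TFR = 5 × 0.8428 = 4.214
Population B:
  Sum of ASFRs = 0.0342 + 0.1428 + 0.3386 + 0.3536 + 0.2118 + 0.0685 = 1.1495
  TFR = 5 × 1.1495 = 5.7475
Difference = 4.214 − 5.7475 = -1.5335

-1.53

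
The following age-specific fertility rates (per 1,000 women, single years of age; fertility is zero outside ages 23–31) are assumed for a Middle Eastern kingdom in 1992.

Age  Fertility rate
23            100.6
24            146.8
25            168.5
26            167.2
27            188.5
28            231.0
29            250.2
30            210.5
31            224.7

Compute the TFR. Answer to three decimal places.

Sum of ASFRs = 100.6 + 146.8 + 168.5 + 167.2 + 188.5 + 231.0 + 250.2 + 210.5 + 224.7 = 1688.0
TFR = 1688.0 / 1000 = 1.688

1.688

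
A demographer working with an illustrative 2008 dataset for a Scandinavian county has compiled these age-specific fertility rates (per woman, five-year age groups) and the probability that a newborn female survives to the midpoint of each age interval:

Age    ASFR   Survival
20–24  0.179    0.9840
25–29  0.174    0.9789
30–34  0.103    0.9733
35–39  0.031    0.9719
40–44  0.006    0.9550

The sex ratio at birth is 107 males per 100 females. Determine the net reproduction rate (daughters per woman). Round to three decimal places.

1.166

Proportion female at birth = 100 / (100 + 107) = 0.48309.
Weighting each age-specific rate by interval width and survival:
  20–24: 5 × 0.179 × 0.9840 = 0.88068
  25–29: 5 × 0.174 × 0.9789 = 0.85164
  30–34: 5 × 0.103 × 0.9733 = 0.50125
  35–39: 5 × 0.031 × 0.9719 = 0.15064
  40–44: 5 × 0.006 × 0.9550 = 0.02865
Sum = 2.41286
NRR = 0.48309 × 2.41286 = 1.16563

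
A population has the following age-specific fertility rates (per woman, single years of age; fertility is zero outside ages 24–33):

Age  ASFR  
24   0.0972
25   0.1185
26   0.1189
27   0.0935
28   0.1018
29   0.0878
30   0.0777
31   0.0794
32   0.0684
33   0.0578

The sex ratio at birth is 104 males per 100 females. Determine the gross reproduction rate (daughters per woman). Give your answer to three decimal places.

0.442

Proportion female at birth = 100 / (100 + 104) = 0.49020.
Sum of ASFRs = 0.0972 + 0.1185 + 0.1189 + 0.0935 + 0.1018 + 0.0878 + 0.0777 + 0.0794 + 0.0684 + 0.0578 = 0.9010
TFR = 0.901
GRR = 0.49020 × 0.901 = 0.44167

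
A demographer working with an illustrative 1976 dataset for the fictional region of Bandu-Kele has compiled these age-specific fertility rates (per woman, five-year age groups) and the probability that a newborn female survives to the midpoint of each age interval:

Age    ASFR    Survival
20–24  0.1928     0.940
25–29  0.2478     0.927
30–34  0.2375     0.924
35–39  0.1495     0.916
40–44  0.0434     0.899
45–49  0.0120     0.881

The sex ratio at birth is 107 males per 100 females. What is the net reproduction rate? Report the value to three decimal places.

Proportion female at birth = 100 / (100 + 107) = 0.48309.
Each age group contributes 5 × ASFR × survival:
  20–24: 5 × 0.1928 × 0.940 = 0.90616
  25–29: 5 × 0.2478 × 0.927 = 1.14855
  30–34: 5 × 0.2375 × 0.924 = 1.09725
  35–39: 5 × 0.1495 × 0.916 = 0.68471
  40–44: 5 × 0.0434 × 0.899 = 0.19508
  45–49: 5 × 0.0120 × 0.881 = 0.05286
Sum = 4.08461
NRR = 0.48309 × 4.08461 = 1.97323
An NRR exceeding 1 indicates intrinsic growth under these rates.

1.973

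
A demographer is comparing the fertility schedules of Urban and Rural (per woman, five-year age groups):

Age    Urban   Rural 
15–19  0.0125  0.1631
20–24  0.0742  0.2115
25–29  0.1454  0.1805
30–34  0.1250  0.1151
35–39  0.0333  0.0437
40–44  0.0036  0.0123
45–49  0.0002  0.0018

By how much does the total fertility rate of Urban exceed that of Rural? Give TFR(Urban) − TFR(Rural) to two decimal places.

-1.67

Urban:
  Sum of ASFRs = 0.0125 + 0.0742 + 0.1454 + 0.1250 + 0.0333 + 0.0036 + 0.0002 = 0.3942
  TFR = 5 × 0.3942 = 1.971
Rural:
  Sum of ASFRs = 0.1631 + 0.2115 + 0.1805 + 0.1151 + 0.0437 + 0.0123 + 0.0018 = 0.7280
  TFR = 5 × 0.7280 = 3.64
Difference = 1.971 − 3.64 = -1.669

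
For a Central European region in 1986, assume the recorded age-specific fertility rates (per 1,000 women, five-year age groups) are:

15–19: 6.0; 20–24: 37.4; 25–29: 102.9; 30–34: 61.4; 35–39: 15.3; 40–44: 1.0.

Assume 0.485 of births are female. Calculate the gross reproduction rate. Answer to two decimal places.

Proportion female at birth = 0.485.
Sum of ASFRs = 6.0 + 37.4 + 102.9 + 61.4 + 15.3 + 1.0 = 224.0
TFR = 5 × 224.0 / 1000 = 1.12
GRR = 0.485 × 1.12 = 0.54320

0.54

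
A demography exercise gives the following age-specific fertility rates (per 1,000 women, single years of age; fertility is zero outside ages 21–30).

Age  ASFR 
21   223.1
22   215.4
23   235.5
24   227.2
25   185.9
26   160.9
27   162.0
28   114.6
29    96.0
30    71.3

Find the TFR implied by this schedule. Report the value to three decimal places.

1.692

Sum of ASFRs = 223.1 + 215.4 + 235.5 + 227.2 + 185.9 + 160.9 + 162.0 + 114.6 + 96.0 + 71.3 = 1691.9
TFR = 1691.9 / 1000 = 1.6919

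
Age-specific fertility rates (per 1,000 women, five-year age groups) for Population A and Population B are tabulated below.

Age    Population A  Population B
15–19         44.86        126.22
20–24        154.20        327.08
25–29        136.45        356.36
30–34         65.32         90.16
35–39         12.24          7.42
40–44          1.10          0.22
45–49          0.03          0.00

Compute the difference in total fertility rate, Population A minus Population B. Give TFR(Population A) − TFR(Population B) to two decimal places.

Population A:
  Sum of ASFRs = 44.86 + 154.20 + 136.45 + 65.32 + 12.24 + 1.10 + 0.03 = 414.20
  TFR = 5 × 414.20 / 1000 = 2.071
Population B:
  Sum of ASFRs = 126.22 + 327.08 + 356.36 + 90.16 + 7.42 + 0.22 + 0.00 = 907.46
  TFR = 5 × 907.46 / 1000 = 4.5373
Difference = 2.071 − 4.5373 = -2.4663

-2.47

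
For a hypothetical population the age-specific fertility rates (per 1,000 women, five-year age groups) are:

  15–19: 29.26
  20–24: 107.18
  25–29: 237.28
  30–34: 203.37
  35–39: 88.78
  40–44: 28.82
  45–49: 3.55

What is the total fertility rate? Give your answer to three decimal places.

3.491

Sum of ASFRs = 29.26 + 107.18 + 237.28 + 203.37 + 88.78 + 28.82 + 3.55 = 698.24
TFR = 5 × 698.24 / 1000 = 3.4912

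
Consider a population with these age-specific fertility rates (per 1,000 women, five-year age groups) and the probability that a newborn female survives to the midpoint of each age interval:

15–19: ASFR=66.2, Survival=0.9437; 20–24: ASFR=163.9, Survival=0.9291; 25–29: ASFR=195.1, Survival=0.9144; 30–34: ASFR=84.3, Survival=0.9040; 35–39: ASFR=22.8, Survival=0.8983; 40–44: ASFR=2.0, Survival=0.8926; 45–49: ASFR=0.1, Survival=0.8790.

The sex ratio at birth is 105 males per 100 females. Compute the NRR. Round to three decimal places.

1.199

Proportion female at birth = 100 / (100 + 105) = 0.48780.
Survival-weighted fertility by age (5·fₓ·Sₓ):
  15–19: 5 × 66.2/1000 × 0.9437 = 0.31236
  20–24: 5 × 163.9/1000 × 0.9291 = 0.76140
  25–29: 5 × 195.1/1000 × 0.9144 = 0.89200
  30–34: 5 × 84.3/1000 × 0.9040 = 0.38104
  35–39: 5 × 22.8/1000 × 0.8983 = 0.10241
  40–44: 5 × 2.0/1000 × 0.8926 = 0.00893
  45–49: 5 × 0.1/1000 × 0.8790 = 0.00044
Sum = 2.45858
NRR = 0.48780 × 2.45858 = 1.19930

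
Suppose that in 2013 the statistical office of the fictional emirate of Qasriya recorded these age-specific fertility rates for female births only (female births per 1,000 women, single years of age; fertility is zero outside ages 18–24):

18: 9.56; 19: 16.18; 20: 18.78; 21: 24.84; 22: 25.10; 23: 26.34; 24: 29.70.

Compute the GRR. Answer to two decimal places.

0.15

Sum of female ASFRs = 9.56 + 16.18 + 18.78 + 24.84 + 25.10 + 26.34 + 29.70 = 150.50
GRR = 150.50 / 1000 = 0.1505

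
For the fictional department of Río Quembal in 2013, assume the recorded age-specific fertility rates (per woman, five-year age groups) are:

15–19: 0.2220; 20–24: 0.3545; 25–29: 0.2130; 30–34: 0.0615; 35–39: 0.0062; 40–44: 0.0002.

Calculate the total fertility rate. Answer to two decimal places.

4.29

Sum of ASFRs = 0.2220 + 0.3545 + 0.2130 + 0.0615 + 0.0062 + 0.0002 = 0.8574
TFR = 5 × 0.8574 = 4.287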